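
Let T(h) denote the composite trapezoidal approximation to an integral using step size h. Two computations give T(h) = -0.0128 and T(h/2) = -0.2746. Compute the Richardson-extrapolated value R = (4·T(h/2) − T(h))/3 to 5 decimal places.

R = (4·T(h/2) − T(h)) / 3 = (4·(-0.2746) − (-0.0128))/3 = (-1.0856)/3 = -0.36187.

-0.36187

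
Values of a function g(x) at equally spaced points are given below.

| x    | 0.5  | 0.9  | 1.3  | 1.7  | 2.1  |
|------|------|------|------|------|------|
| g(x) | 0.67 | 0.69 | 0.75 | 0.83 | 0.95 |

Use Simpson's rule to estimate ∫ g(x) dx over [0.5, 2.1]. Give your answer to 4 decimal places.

h = 0.4, n = 4.
(h/3)·[y₀ + 4y₁ + 2y₂ + 4y₃ + y₄] = 0.133333·(9.20) = 1.2267.

1.2267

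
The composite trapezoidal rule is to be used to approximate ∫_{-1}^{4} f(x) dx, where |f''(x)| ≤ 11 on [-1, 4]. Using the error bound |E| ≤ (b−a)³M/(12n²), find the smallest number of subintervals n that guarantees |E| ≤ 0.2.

24

Need 1375/(12n²) ≤ 0.2.
n² ≥ 1375/(12·0.2) = 572.917 ⇒ n ≥ 23.9357, so the smallest n is 24.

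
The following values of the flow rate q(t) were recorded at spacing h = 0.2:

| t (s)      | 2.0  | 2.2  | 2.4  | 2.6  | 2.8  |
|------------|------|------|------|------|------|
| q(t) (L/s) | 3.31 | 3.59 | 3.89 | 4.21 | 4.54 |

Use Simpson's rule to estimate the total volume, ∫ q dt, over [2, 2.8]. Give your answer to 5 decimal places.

3.12200

h = 0.2, n = 4.
(h/3)·[y₀ + 4y₁ + 2y₂ + 4y₃ + y₄] = 0.066667·(46.83) = 3.12200.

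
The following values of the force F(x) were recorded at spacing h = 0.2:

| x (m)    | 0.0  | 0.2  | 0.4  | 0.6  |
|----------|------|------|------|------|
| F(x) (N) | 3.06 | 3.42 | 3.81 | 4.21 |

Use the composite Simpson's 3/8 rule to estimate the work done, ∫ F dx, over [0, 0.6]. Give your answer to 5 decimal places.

2.17200

h = 0.2, n = 3.
(3h/8)·[y₀ + 3y₁ + 3y₂ + y₃] = 0.075·(28.96) = 2.17200.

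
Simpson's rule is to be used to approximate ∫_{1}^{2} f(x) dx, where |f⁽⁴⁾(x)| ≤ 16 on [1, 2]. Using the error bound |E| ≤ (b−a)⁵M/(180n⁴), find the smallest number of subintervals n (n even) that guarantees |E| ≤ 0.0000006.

20

Need 16/(180n⁴) ≤ 0.0000006.
n⁴ ≥ 16/(180·0.0000006) = 148148 ⇒ n ≥ 19.6189, so the smallest even n is 20. (n must be even for Simpson's rule.)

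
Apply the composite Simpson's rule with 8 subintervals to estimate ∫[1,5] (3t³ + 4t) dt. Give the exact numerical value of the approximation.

516

h = (5 − 1)/8 = 0.5.
Nodes t₀,…,t₈ = 1, 1.5, 2, 2.5, 3, 3.5, 4, 4.5, 5.
f(t) = 3t³ + 4t: f₀=7, f₁=16.125, f₂=32, f₃=56.875, f₄=93, f₅=142.625, f₆=208, f₇=291.375, f₈=395.
(h/3)·[f₀ + 4f₁ + 2f₂ + 4f₃ + 2f₄ + 4f₅ + 2f₆ + 4f₇ + f₈] = 0.166667·(3096) = 516.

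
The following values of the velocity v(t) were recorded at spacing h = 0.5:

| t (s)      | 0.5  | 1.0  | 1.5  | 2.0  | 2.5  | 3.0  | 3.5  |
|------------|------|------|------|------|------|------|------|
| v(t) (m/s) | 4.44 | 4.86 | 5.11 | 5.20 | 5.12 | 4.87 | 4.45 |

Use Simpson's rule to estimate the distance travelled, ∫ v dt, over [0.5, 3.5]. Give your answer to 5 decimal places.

h = 0.5, n = 6.
(h/3)·[y₀ + 4y₁ + 2y₂ + 4y₃ + 2y₄ + 4y₅ + y₆] = 0.166667·(89.07) = 14.84500.

14.84500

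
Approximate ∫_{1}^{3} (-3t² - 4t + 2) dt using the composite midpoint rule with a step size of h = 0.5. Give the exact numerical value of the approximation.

-37.875

h = (3 − 1)/4 = 0.5.
Midpoints m₁,…,m₄ = 1.25, 1.75, 2.25, 2.75.
f(m₁)=-7.6875, f(m₂)=-14.1875, f(m₃)=-22.1875, f(m₄)=-31.6875.
h·[f(m₁) + f(m₂) + f(m₃) + f(m₄)] = 0.5·(-75.75) = -37.875.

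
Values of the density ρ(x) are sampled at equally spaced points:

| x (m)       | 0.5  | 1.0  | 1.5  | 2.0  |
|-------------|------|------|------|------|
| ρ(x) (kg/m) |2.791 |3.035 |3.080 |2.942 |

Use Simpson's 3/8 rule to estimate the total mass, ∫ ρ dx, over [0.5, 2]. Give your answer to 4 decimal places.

4.5146

h = 0.5, n = 3.
(3h/8)·[y₀ + 3y₁ + 3y₂ + y₃] = 0.1875·(24.078) = 4.5146.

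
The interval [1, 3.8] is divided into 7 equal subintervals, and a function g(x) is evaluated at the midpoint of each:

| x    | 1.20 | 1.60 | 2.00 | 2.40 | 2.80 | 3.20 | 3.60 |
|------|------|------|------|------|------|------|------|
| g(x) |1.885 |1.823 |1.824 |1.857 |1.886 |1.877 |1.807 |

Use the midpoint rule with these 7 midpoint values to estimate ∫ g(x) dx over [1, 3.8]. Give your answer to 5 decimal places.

5.18360

h = 0.4, n = 7.
h·[y(m₁) + y(m₂) + y(m₃) + y(m₄) + y(m₅) + y(m₆) + y(m₇)] = 0.4·(12.959) = 5.18360.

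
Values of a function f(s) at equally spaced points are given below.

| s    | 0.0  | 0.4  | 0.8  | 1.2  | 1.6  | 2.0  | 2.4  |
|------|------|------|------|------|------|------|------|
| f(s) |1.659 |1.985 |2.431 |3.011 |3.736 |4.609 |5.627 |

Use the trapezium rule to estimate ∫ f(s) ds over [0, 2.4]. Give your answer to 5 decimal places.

h = 0.4, n = 6.
(h/2)·[y₀ + 2y₁ + 2y₂ + 2y₃ + 2y₄ + 2y₅ + y₆] = 0.2·(38.830) = 7.76600.

7.76600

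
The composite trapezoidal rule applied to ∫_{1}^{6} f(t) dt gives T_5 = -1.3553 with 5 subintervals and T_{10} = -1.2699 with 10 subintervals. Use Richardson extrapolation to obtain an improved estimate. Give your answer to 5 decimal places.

R = (4·T_{10} − T_5) / 3 = (4·(-1.2699) − (-1.3553))/3 = (-3.7243)/3 = -1.24143.

-1.24143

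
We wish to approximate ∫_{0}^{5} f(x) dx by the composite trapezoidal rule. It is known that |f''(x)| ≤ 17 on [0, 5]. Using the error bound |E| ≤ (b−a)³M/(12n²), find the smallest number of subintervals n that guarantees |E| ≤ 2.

10

Need 2125/(12n²) ≤ 2.
n² ≥ 2125/(12·2) = 88.5417 ⇒ n ≥ 9.4097, so the smallest n is 10.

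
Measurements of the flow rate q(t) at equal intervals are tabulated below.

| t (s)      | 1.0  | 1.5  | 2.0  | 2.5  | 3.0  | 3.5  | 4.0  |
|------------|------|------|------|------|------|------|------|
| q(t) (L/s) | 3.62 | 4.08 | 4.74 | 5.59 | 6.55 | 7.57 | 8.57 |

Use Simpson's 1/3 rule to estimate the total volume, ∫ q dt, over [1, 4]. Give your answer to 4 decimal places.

17.2883

h = 0.5, n = 6.
(h/3)·[y₀ + 4y₁ + 2y₂ + 4y₃ + 2y₄ + 4y₅ + y₆] = 0.166667·(103.73) = 17.2883.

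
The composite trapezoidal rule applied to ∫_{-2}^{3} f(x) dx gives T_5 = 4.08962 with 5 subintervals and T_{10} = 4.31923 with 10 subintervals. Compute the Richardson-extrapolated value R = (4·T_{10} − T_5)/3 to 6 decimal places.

4.395767

R = (4·T_{10} − T_5) / 3 = (4·4.31923 − 4.08962)/3 = (13.18730)/3 = 4.395767.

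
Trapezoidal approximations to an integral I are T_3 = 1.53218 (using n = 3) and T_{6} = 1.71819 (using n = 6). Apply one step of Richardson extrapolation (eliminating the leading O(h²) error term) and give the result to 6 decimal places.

1.780193

R = (4·T_{6} − T_3) / 3 = (4·1.71819 − 1.53218)/3 = (5.34058)/3 = 1.780193.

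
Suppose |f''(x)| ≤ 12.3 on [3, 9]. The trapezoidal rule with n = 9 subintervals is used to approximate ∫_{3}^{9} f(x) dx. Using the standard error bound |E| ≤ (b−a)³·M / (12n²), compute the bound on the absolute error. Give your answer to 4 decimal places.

2.7333

|E| ≤ (6)³·12.3 / (12·9²) = 2656.8/972 = 2.7333.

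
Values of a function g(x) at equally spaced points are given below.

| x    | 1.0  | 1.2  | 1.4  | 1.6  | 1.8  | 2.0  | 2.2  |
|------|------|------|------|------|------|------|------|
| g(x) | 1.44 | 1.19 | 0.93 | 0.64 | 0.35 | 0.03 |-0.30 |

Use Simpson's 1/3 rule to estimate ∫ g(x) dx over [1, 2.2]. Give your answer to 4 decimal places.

h = 0.2, n = 6.
(h/3)·[y₀ + 4y₁ + 2y₂ + 4y₃ + 2y₄ + 4y₅ + y₆] = 0.066667·(11.14) = 0.7427.

0.7427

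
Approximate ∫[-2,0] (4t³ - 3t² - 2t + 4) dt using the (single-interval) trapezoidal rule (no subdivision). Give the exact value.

-32

T = (b−a)/2 · [f(-2) + f(0)] = 1·[(-36) + 4] = -32.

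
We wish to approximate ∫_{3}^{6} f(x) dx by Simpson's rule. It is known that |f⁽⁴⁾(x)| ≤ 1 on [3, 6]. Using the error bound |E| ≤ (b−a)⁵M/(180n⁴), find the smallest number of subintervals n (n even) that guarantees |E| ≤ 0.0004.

8

Need 243/(180n⁴) ≤ 0.0004.
n⁴ ≥ 243/(180·0.0004) = 3375 ⇒ n ≥ 7.6220, so the smallest even n is 8. (n must be even for Simpson's rule.)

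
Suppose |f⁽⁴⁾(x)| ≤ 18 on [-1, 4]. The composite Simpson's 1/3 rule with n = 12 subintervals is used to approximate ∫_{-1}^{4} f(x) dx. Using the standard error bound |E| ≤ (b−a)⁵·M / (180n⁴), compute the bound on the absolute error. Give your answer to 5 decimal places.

|E| ≤ (5)⁵·18 / (180·12⁴) = 56250/3732480 = 0.01507.

0.01507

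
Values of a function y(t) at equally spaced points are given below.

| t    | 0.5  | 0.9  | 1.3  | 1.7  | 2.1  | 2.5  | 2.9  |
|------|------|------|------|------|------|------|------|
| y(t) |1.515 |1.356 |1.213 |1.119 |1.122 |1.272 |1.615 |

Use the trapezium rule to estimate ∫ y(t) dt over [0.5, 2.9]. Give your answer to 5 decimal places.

3.05880

h = 0.4, n = 6.
(h/2)·[y₀ + 2y₁ + 2y₂ + 2y₃ + 2y₄ + 2y₅ + y₆] = 0.2·(15.294) = 3.05880.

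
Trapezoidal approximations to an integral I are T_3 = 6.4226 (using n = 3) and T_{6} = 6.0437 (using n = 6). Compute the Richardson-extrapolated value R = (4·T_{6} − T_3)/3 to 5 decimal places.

5.91740

R = (4·T_{6} − T_3) / 3 = (4·6.0437 − 6.4226)/3 = (17.7522)/3 = 5.91740.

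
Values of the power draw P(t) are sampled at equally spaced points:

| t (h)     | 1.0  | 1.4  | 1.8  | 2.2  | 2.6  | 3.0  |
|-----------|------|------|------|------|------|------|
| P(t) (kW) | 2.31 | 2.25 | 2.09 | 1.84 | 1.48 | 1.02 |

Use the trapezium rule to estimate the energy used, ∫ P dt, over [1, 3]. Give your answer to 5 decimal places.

3.73000

h = 0.4, n = 5.
(h/2)·[y₀ + 2y₁ + 2y₂ + 2y₃ + 2y₄ + y₅] = 0.2·(18.65) = 3.73000.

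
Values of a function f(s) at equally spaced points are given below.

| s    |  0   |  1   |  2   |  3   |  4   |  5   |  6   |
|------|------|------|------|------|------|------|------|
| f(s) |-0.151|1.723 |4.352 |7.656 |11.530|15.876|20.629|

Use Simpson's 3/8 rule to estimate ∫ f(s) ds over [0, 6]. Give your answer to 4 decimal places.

h = 1, n = 6.
(3h/8)·[y₀ + 3y₁ + 3y₂ + 2y₃ + 3y₄ + 3y₅ + y₆] = 0.375·(136.233) = 51.0874.

51.0874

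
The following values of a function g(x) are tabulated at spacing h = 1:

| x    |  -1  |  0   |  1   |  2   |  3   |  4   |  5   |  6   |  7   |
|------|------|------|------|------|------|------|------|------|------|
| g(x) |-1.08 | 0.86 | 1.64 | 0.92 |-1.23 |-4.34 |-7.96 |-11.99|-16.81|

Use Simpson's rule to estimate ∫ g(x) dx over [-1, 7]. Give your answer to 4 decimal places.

h = 1, n = 8.
(h/3)·[y₀ + 4y₁ + 2y₂ + 4y₃ + 2y₄ + 4y₅ + 2y₆ + 4y₇ + y₈] = 0.333333·(-91.19) = -30.3967.

-30.3967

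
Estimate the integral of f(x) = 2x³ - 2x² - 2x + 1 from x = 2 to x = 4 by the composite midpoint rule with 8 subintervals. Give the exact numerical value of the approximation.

h = (4 − 2)/8 = 0.25.
Midpoints m₁,…,m₈ = 2.125, 2.375, 2.625, 2.875, 3.125, 3.375, 3.625, 3.875.
f(m₁)=6.91015625, f(m₂)=11.76171875, f(m₃)=18.14453125, f(m₄)=26.24609375, f(m₅)=36.25390625, f(m₆)=48.35546875, f(m₇)=62.73828125, f(m₈)=79.58984375.
h·[f(m₁) + f(m₂) + f(m₃) + f(m₄) + f(m₅) + f(m₆) + f(m₇) + f(m₈)] = 0.25·(290) = 72.5.

72.5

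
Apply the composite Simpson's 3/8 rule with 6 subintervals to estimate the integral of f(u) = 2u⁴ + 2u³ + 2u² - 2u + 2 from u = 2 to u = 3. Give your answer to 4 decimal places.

126.5671

h = (3 − 2)/6 = 0.166667.
Nodes u₀,…,u₆ = 2, 2.166667, 2.333333, 2.5, 2.666667, 2.833333, 3.
f(u) = 2u⁴ + 2u³ + 2u² - 2u + 2: f₀=54, f₁=71.473765, f₂=92.913580, f₃=118.875, f₄=149.950617, f₅=186.770062, f₆=230.
(3h/8)·[f₀ + 3f₁ + 3f₂ + 2f₃ + 3f₄ + 3f₅ + f₆] = 0.0625·(2025.074074) = 126.5671.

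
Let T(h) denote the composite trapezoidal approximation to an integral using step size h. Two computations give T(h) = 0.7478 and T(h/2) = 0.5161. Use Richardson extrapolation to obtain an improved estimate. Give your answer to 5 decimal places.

R = (4·T(h/2) − T(h)) / 3 = (4·0.5161 − 0.7478)/3 = (1.3166)/3 = 0.43887.

0.43887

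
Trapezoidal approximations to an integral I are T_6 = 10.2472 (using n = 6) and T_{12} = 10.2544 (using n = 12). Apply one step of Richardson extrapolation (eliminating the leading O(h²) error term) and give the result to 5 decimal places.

10.25680

R = (4·T_{12} − T_6) / 3 = (4·10.2544 − 10.2472)/3 = (30.7704)/3 = 10.25680.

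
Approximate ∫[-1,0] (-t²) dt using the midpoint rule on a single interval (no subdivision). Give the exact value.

-0.25

M = (b−a)·f(-0.5) = 1·(-0.25) = -0.25.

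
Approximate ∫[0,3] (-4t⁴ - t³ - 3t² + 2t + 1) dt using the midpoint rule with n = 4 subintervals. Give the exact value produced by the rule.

-218.5810546875

h = (3 − 0)/4 = 0.75.
Midpoints m₁,…,m₄ = 0.375, 1.125, 1.875, 2.625.
f(m₁)=1.1962890625, f(m₂)=-8.3779296875, f(m₃)=-61.8271484375, f(m₄)=-222.4326171875.
h·[f(m₁) + f(m₂) + f(m₃) + f(m₄)] = 0.75·(-291.44140625) = -218.5810546875.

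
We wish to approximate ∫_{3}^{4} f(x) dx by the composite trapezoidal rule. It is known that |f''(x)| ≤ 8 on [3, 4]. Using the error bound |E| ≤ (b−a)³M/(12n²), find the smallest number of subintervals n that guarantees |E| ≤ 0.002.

Need 8/(12n²) ≤ 0.002.
n² ≥ 8/(12·0.002) = 333.333 ⇒ n ≥ 18.2574, so the smallest n is 19.

19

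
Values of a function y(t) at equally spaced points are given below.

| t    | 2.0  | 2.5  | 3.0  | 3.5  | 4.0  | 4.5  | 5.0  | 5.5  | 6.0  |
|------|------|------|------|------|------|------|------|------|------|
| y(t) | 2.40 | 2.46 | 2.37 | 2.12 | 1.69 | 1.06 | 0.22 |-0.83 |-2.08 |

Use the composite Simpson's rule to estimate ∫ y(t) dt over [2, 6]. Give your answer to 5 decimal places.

4.68667

h = 0.5, n = 8.
(h/3)·[y₀ + 4y₁ + 2y₂ + 4y₃ + 2y₄ + 4y₅ + 2y₆ + 4y₇ + y₈] = 0.166667·(28.12) = 4.68667.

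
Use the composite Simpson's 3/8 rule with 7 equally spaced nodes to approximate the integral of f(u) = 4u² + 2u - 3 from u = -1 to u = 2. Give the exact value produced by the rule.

6

h = (2 − (-1))/6 = 0.5.
Nodes u₀,…,u₆ = -1, -0.5, 0, 0.5, 1, 1.5, 2.
f(u) = 4u² + 2u - 3: f₀=-1, f₁=-3, f₂=-3, f₃=-1, f₄=3, f₅=9, f₆=17.
(3h/8)·[f₀ + 3f₁ + 3f₂ + 2f₃ + 3f₄ + 3f₅ + f₆] = 0.1875·(32) = 6.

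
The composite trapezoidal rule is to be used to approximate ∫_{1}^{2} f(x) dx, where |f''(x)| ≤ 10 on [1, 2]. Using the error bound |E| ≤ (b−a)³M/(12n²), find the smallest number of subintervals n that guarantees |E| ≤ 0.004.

Need 10/(12n²) ≤ 0.004.
n² ≥ 10/(12·0.004) = 208.333 ⇒ n ≥ 14.4338, so the smallest n is 15.

15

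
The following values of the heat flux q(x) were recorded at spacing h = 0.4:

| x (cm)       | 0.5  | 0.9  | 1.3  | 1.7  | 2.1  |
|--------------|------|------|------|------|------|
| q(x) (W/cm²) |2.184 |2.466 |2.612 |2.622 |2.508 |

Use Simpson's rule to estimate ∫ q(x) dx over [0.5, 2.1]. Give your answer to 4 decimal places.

h = 0.4, n = 4.
(h/3)·[y₀ + 4y₁ + 2y₂ + 4y₃ + y₄] = 0.133333·(30.268) = 4.0357.

4.0357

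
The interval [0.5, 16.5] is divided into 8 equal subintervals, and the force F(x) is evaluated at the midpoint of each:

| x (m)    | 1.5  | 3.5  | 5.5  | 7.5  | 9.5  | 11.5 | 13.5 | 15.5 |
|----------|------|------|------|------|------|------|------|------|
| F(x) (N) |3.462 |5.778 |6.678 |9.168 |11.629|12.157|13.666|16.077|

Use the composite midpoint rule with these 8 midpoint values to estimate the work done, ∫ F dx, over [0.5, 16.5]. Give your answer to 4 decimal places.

h = 2, n = 8.
h·[y(m₁) + y(m₂) + y(m₃) + y(m₄) + y(m₅) + y(m₆) + y(m₇) + y(m₈)] = 2·(78.615) = 157.2300.

157.2300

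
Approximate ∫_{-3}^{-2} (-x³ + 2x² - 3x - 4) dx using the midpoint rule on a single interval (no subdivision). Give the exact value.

M = (b−a)·f(-2.5) = 1·(31.625) = 31.625.

31.625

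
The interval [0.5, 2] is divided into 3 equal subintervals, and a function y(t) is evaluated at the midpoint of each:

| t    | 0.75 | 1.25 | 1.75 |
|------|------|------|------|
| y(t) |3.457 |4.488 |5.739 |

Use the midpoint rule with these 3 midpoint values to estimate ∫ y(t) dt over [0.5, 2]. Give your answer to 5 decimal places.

h = 0.5, n = 3.
h·[y(m₁) + y(m₂) + y(m₃)] = 0.5·(13.684) = 6.84200.

6.84200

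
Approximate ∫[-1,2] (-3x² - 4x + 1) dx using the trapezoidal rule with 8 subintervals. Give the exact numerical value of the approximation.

h = (2 − (-1))/8 = 0.375.
Nodes x₀,…,x₈ = -1, -0.625, -0.25, 0.125, 0.5, 0.875, 1.25, 1.625, 2.
f(x) = -3x² - 4x + 1: f₀=2, f₁=2.328125, f₂=1.8125, f₃=0.453125, f₄=-1.75, f₅=-4.796875, f₆=-8.6875, f₇=-13.421875, f₈=-19.
(h/2)·[f₀ + 2f₁ + 2f₂ + 2f₃ + 2f₄ + 2f₅ + 2f₆ + 2f₇ + f₈] = 0.1875·(-65.125) = -12.2109375.

-12.2109375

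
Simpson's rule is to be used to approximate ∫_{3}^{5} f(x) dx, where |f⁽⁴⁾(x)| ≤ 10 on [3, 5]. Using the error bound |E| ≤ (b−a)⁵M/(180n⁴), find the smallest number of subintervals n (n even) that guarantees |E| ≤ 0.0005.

8

Need 320/(180n⁴) ≤ 0.0005.
n⁴ ≥ 320/(180·0.0005) = 3555.56 ⇒ n ≥ 7.7219, so the smallest even n is 8. (n must be even for Simpson's rule.)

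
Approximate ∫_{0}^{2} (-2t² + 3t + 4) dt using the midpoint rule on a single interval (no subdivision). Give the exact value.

10

M = (b−a)·f(1) = 2·(5) = 10.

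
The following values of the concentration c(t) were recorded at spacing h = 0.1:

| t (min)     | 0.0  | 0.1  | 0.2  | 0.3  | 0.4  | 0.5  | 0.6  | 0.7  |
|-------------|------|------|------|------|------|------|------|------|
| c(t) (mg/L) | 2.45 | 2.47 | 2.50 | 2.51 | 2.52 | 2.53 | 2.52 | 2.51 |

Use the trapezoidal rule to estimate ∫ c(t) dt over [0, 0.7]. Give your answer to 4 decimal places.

1.7530

h = 0.1, n = 7.
(h/2)·[y₀ + 2y₁ + 2y₂ + 2y₃ + 2y₄ + 2y₅ + 2y₆ + y₇] = 0.05·(35.06) = 1.7530.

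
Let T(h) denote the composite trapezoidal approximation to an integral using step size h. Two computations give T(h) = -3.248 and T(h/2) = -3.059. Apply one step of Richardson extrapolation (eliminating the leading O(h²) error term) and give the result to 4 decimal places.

R = (4·T(h/2) − T(h)) / 3 = (4·(-3.059) − (-3.248))/3 = (-8.988)/3 = -2.9960.

-2.9960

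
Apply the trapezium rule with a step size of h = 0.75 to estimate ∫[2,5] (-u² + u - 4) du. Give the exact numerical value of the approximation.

-40.78125

h = (5 − 2)/4 = 0.75.
Nodes u₀,…,u₄ = 2, 2.75, 3.5, 4.25, 5.
f(u) = -u² + u - 4: f₀=-6, f₁=-8.8125, f₂=-12.75, f₃=-17.8125, f₄=-24.
(h/2)·[f₀ + 2f₁ + 2f₂ + 2f₃ + f₄] = 0.375·(-108.75) = -40.78125.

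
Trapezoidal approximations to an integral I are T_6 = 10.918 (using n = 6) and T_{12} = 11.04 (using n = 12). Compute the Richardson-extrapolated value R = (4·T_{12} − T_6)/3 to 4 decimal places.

11.0807

R = (4·T_{12} − T_6) / 3 = (4·11.04 − 10.918)/3 = (33.242)/3 = 11.0807.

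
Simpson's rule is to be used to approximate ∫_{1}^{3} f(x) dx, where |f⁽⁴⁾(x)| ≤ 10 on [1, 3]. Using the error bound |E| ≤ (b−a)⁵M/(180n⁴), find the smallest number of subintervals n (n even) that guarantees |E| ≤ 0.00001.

22

Need 320/(180n⁴) ≤ 0.00001.
n⁴ ≥ 320/(180·0.00001) = 177778 ⇒ n ≥ 20.5338, so the smallest even n is 22. (n must be even for Simpson's rule.)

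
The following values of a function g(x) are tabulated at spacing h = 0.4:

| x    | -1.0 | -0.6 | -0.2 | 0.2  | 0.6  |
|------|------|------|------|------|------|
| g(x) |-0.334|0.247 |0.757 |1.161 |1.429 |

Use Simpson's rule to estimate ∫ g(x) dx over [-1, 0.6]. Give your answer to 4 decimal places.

h = 0.4, n = 4.
(h/3)·[y₀ + 4y₁ + 2y₂ + 4y₃ + y₄] = 0.133333·(8.241) = 1.0988.

1.0988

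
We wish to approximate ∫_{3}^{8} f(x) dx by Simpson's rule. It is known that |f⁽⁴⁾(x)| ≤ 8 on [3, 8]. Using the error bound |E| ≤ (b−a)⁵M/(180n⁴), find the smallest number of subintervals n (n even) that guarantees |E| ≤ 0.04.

8

Need 25000/(180n⁴) ≤ 0.04.
n⁴ ≥ 25000/(180·0.04) = 3472.22 ⇒ n ≥ 7.6763, so the smallest even n is 8. (n must be even for Simpson's rule.)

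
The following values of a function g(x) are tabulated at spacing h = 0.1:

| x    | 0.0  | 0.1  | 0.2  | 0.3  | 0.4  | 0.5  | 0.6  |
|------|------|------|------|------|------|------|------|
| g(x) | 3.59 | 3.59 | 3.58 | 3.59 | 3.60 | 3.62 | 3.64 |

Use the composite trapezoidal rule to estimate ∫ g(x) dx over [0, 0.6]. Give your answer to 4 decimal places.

h = 0.1, n = 6.
(h/2)·[y₀ + 2y₁ + 2y₂ + 2y₃ + 2y₄ + 2y₅ + y₆] = 0.05·(43.19) = 2.1595.

2.1595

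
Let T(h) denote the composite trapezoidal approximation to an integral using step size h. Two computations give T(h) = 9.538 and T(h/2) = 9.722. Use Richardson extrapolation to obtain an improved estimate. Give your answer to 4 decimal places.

9.7833

R = (4·T(h/2) − T(h)) / 3 = (4·9.722 − 9.538)/3 = (29.350)/3 = 9.7833.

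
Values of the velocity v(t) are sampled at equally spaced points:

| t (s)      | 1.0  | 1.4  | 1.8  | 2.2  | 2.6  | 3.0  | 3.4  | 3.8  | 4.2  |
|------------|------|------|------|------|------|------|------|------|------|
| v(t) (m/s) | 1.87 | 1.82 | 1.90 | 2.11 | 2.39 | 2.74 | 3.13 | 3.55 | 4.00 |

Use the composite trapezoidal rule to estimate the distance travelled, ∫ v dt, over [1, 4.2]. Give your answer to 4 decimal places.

8.2300

h = 0.4, n = 8.
(h/2)·[y₀ + 2y₁ + 2y₂ + 2y₃ + 2y₄ + 2y₅ + 2y₆ + 2y₇ + y₈] = 0.2·(41.15) = 8.2300.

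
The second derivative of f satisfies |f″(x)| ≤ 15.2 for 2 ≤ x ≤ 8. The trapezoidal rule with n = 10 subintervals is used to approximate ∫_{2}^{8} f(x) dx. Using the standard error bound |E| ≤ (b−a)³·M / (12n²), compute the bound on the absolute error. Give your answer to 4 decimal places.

2.7360

|E| ≤ (6)³·15.2 / (12·10²) = 3283.2/1200 = 2.7360.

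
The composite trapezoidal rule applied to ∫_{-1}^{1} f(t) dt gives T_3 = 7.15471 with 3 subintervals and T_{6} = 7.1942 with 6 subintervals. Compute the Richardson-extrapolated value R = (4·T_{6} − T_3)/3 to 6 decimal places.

R = (4·T_{6} − T_3) / 3 = (4·7.1942 − 7.15471)/3 = (21.62209)/3 = 7.207363.

7.207363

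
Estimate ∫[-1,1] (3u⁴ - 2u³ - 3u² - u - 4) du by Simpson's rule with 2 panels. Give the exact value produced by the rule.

-8

h = (1 − (-1))/2 = 1.
Nodes u₀,…,u₂ = -1, 0, 1.
f(u) = 3u⁴ - 2u³ - 3u² - u - 4: f₀=-1, f₁=-4, f₂=-7.
(h/3)·[f₀ + 4f₁ + f₂] = 0.333333·(-24) = -8.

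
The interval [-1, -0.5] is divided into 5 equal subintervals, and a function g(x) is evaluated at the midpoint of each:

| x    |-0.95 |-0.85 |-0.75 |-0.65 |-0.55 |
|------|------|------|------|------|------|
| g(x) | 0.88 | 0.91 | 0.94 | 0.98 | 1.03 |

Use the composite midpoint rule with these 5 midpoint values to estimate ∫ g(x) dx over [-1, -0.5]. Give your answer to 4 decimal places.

h = 0.1, n = 5.
h·[y(m₁) + y(m₂) + y(m₃) + y(m₄) + y(m₅)] = 0.1·(4.74) = 0.4740.

0.4740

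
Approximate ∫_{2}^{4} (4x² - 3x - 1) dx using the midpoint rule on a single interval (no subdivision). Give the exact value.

M = (b−a)·f(3) = 2·(26) = 52.

52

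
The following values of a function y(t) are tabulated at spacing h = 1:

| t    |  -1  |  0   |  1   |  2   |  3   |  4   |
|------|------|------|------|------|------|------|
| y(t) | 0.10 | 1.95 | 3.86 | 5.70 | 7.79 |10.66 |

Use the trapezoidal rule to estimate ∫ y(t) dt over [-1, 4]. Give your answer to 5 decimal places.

24.68000

h = 1, n = 5.
(h/2)·[y₀ + 2y₁ + 2y₂ + 2y₃ + 2y₄ + y₅] = 0.5·(49.36) = 24.68000.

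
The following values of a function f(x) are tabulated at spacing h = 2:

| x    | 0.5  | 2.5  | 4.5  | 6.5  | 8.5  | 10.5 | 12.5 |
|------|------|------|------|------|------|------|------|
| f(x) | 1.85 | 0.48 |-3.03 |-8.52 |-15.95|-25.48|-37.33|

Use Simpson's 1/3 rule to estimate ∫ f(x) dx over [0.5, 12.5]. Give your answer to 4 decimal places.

h = 2, n = 6.
(h/3)·[y₀ + 4y₁ + 2y₂ + 4y₃ + 2y₄ + 4y₅ + y₆] = 0.666667·(-207.52) = -138.3467.

-138.3467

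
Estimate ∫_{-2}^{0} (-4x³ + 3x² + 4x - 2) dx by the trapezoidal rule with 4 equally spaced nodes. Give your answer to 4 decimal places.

14.2222

h = (0 − (-2))/3 = 0.666667.
Nodes x₀,…,x₃ = -2, -1.333333, -0.666667, 0.
f(x) = -4x³ + 3x² + 4x - 2: f₀=34, f₁=7.481481, f₂=-2.148148, f₃=-2.
(h/2)·[f₀ + 2f₁ + 2f₂ + f₃] = 0.333333·(42.666667) = 14.2222.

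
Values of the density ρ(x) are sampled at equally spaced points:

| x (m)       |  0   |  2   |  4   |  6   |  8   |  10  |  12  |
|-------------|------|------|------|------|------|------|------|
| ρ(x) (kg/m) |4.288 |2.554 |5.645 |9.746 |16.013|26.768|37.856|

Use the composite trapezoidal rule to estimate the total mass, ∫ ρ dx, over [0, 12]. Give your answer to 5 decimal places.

h = 2, n = 6.
(h/2)·[y₀ + 2y₁ + 2y₂ + 2y₃ + 2y₄ + 2y₅ + y₆] = 1·(163.596) = 163.59600.

163.59600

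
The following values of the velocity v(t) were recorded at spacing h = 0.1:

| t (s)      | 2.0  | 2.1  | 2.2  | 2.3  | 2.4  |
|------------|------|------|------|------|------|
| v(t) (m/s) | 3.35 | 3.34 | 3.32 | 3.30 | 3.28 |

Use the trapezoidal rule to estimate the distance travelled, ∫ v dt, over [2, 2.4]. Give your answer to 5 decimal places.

h = 0.1, n = 4.
(h/2)·[y₀ + 2y₁ + 2y₂ + 2y₃ + y₄] = 0.05·(26.55) = 1.32750.

1.32750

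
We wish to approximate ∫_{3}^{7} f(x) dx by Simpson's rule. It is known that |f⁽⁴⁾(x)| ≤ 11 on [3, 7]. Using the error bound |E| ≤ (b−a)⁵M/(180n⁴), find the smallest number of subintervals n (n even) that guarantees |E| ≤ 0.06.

6

Need 11264/(180n⁴) ≤ 0.06.
n⁴ ≥ 11264/(180·0.06) = 1042.96 ⇒ n ≥ 5.6829, so the smallest even n is 6. (n must be even for Simpson's rule.)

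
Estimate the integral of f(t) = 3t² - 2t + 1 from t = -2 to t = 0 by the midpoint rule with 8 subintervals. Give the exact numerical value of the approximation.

h = (0 − (-2))/8 = 0.25.
Midpoints m₁,…,m₈ = -1.875, -1.625, -1.375, -1.125, -0.875, -0.625, -0.375, -0.125.
f(m₁)=15.296875, f(m₂)=12.171875, f(m₃)=9.421875, f(m₄)=7.046875, f(m₅)=5.046875, f(m₆)=3.421875, f(m₇)=2.171875, f(m₈)=1.296875.
h·[f(m₁) + f(m₂) + f(m₃) + f(m₄) + f(m₅) + f(m₆) + f(m₇) + f(m₈)] = 0.25·(55.875) = 13.96875.

13.96875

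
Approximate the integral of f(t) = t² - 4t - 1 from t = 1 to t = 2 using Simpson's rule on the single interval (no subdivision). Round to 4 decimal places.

S = (b−a)/6 · [f(1) + 4f(1.5) + f(2)] = 0.166667·[(-4) + 4·(-4.75) + (-5)] = -4.6667.

-4.6667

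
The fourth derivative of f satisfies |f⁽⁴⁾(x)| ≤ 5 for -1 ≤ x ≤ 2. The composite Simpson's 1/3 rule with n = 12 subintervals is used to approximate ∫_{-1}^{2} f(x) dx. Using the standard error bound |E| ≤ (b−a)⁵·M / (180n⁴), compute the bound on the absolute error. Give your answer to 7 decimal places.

|E| ≤ (3)⁵·5 / (180·12⁴) = 1215/3732480 = 0.0003255.

0.0003255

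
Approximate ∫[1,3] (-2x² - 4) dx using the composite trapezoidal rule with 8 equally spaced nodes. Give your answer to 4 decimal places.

h = (3 − 1)/7 = 0.285714.
Nodes x₀,…,x₇ = 1, 1.285714, 1.571429, 1.857143, 2.142857, 2.428571, 2.714286, 3.
f(x) = -2x² - 4: f₀=-6, f₁=-7.306122, f₂=-8.938776, f₃=-10.897959, f₄=-13.183673, f₅=-15.795918, f₆=-18.734694, f₇=-22.
(h/2)·[f₀ + 2f₁ + 2f₂ + 2f₃ + 2f₄ + 2f₅ + 2f₆ + f₇] = 0.142857·(-177.714286) = -25.3878.

-25.3878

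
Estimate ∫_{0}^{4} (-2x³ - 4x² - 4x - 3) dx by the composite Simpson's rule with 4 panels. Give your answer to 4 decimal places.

-257.3333

h = (4 − 0)/4 = 1.
Nodes x₀,…,x₄ = 0, 1, 2, 3, 4.
f(x) = -2x³ - 4x² - 4x - 3: f₀=-3, f₁=-13, f₂=-43, f₃=-105, f₄=-211.
(h/3)·[f₀ + 4f₁ + 2f₂ + 4f₃ + f₄] = 0.333333·(-772) = -257.3333.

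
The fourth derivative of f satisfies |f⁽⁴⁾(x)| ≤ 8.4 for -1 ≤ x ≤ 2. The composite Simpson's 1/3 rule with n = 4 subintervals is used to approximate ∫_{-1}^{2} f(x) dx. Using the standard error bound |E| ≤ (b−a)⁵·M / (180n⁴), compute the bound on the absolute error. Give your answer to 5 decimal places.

0.04430

|E| ≤ (3)⁵·8.4 / (180·4⁴) = 2041.2/46080 = 0.04430.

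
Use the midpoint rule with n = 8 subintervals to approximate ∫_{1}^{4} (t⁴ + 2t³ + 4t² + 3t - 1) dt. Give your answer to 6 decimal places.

433.457199

h = (4 − 1)/8 = 0.375.
Midpoints m₁,…,m₈ = 1.1875, 1.5625, 1.9375, 2.3125, 2.6875, 3.0625, 3.4375, 3.8125.
f(m₁)=13.5407867431640625, f(m₂)=27.0429840087890625, f(m₃)=48.4663238525390625, f(m₄)=80.6584625244140625, f(m₅)=126.9416656494140625, f(m₆)=191.1128082275390625, f(m₇)=277.4433746337890625, f(m₈)=390.6794586181640625.
h·[f(m₁) + f(m₂) + f(m₃) + f(m₄) + f(m₅) + f(m₆) + f(m₇) + f(m₈)] = 0.375·(1155.8858642578125) = 433.457199.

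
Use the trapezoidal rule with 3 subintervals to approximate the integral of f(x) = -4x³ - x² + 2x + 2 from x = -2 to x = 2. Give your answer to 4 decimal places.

1.4815

h = (2 − (-2))/3 = 1.333333.
Nodes x₀,…,x₃ = -2, -0.666667, 0.666667, 2.
f(x) = -4x³ - x² + 2x + 2: f₀=26, f₁=1.407407, f₂=1.703704, f₃=-30.
(h/2)·[f₀ + 2f₁ + 2f₂ + f₃] = 0.666667·(2.222222) = 1.4815.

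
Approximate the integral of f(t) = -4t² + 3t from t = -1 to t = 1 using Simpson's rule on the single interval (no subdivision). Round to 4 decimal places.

-2.6667

S = (b−a)/6 · [f(-1) + 4f(0) + f(1)] = 0.333333·[(-7) + 4·0 + (-1)] = -2.6667.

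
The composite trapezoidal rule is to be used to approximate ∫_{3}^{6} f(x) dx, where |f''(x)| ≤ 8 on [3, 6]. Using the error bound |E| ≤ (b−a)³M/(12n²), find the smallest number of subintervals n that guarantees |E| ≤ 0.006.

Need 216/(12n²) ≤ 0.006.
n² ≥ 216/(12·0.006) = 3000 ⇒ n ≥ 54.7723, so the smallest n is 55.

55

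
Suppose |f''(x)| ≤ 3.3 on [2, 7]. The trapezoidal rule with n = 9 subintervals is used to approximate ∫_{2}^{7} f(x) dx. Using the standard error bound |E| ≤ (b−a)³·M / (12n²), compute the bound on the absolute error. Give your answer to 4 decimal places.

|E| ≤ (5)³·3.3 / (12·9²) = 412.5/972 = 0.4244.

0.4244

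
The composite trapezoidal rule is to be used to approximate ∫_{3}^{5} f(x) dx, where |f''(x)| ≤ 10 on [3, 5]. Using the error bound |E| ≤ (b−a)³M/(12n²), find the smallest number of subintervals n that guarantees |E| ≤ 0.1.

9

Need 80/(12n²) ≤ 0.1.
n² ≥ 80/(12·0.1) = 66.6667 ⇒ n ≥ 8.1650, so the smallest n is 9.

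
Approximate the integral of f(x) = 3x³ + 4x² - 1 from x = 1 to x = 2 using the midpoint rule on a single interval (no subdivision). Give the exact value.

M = (b−a)·f(1.5) = 1·(18.125) = 18.125.

18.125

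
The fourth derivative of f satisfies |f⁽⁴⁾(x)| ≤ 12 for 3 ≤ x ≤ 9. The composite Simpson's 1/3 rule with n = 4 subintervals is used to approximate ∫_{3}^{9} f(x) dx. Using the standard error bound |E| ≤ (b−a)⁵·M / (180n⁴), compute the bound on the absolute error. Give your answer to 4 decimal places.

2.0250

|E| ≤ (6)⁵·12 / (180·4⁴) = 93312/46080 = 2.0250.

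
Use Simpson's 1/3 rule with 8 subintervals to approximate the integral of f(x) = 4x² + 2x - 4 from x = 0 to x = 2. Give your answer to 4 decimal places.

6.6667

h = (2 − 0)/8 = 0.25.
Nodes x₀,…,x₈ = 0, 0.25, 0.5, 0.75, 1, 1.25, 1.5, 1.75, 2.
f(x) = 4x² + 2x - 4: f₀=-4, f₁=-3.25, f₂=-2, f₃=-0.25, f₄=2, f₅=4.75, f₆=8, f₇=11.75, f₈=16.
(h/3)·[f₀ + 4f₁ + 2f₂ + 4f₃ + 2f₄ + 4f₅ + 2f₆ + 4f₇ + f₈] = 0.083333·(80) = 6.6667.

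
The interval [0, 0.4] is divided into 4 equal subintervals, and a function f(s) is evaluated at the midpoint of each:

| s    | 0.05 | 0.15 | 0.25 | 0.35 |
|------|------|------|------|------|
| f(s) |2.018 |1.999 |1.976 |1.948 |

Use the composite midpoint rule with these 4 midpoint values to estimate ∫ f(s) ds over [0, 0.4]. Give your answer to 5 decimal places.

0.79410

h = 0.1, n = 4.
h·[y(m₁) + y(m₂) + y(m₃) + y(m₄)] = 0.1·(7.941) = 0.79410.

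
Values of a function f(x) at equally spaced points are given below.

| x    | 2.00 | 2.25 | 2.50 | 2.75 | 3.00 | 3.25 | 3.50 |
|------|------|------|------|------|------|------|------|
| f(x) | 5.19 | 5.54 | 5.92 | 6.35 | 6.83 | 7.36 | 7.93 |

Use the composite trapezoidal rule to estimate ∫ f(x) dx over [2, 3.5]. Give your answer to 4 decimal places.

9.6400

h = 0.25, n = 6.
(h/2)·[y₀ + 2y₁ + 2y₂ + 2y₃ + 2y₄ + 2y₅ + y₆] = 0.125·(77.12) = 9.6400.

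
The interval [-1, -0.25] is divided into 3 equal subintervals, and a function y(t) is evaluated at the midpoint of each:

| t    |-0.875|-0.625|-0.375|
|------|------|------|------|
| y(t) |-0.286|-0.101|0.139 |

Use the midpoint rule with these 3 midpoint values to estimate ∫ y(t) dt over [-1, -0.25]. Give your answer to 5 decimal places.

-0.06200

h = 0.25, n = 3.
h·[y(m₁) + y(m₂) + y(m₃)] = 0.25·(-0.248) = -0.06200.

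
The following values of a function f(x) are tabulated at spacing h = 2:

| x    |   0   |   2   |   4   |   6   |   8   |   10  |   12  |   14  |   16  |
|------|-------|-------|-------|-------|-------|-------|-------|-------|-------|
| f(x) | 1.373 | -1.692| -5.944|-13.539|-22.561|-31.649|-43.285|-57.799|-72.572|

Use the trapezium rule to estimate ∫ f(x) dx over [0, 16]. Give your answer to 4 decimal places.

-424.1370

h = 2, n = 8.
(h/2)·[y₀ + 2y₁ + 2y₂ + 2y₃ + 2y₄ + 2y₅ + 2y₆ + 2y₇ + y₈] = 1·(-424.137) = -424.1370.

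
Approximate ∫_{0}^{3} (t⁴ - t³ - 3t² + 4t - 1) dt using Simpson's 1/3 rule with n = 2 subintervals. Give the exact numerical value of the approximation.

h = (3 − 0)/2 = 1.5.
Nodes t₀,…,t₂ = 0, 1.5, 3.
f(t) = t⁴ - t³ - 3t² + 4t - 1: f₀=-1, f₁=-0.0625, f₂=38.
(h/3)·[f₀ + 4f₁ + f₂] = 0.5·(36.75) = 18.375.

18.375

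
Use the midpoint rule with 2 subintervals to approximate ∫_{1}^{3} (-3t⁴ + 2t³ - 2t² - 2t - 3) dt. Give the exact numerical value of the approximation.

-125.375

h = (3 − 1)/2 = 1.
Midpoints m₁,…,m₂ = 1.5, 2.5.
f(m₁)=-18.9375, f(m₂)=-106.4375.
h·[f(m₁) + f(m₂)] = 1·(-125.375) = -125.375.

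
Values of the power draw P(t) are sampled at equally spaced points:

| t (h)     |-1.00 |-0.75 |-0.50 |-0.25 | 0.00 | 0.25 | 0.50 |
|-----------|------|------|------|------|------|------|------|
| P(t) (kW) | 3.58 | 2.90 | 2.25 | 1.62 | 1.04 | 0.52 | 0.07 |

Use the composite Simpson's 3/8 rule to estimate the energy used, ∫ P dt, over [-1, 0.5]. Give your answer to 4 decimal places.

h = 0.25, n = 6.
(3h/8)·[y₀ + 3y₁ + 3y₂ + 2y₃ + 3y₄ + 3y₅ + y₆] = 0.09375·(27.02) = 2.5331.

2.5331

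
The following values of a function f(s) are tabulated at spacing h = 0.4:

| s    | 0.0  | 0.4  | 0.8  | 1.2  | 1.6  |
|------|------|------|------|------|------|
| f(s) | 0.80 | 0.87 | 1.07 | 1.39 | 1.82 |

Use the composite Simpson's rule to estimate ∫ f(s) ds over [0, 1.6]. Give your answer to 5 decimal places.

1.84000

h = 0.4, n = 4.
(h/3)·[y₀ + 4y₁ + 2y₂ + 4y₃ + y₄] = 0.133333·(13.80) = 1.84000.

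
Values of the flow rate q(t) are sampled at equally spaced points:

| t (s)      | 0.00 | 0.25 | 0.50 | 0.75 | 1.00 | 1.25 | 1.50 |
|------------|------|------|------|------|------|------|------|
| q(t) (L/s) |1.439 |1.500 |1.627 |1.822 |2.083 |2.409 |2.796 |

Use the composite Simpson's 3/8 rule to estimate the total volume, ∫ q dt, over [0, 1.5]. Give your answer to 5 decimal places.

h = 0.25, n = 6.
(3h/8)·[y₀ + 3y₁ + 3y₂ + 2y₃ + 3y₄ + 3y₅ + y₆] = 0.09375·(30.736) = 2.88150.

2.88150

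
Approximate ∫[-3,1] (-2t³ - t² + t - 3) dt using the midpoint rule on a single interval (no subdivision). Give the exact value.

M = (b−a)·f(-1) = 4·(-3) = -12.

-12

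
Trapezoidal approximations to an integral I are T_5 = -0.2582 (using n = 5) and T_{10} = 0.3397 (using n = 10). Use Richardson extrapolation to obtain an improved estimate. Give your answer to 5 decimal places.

R = (4·T_{10} − T_5) / 3 = (4·0.3397 − (-0.2582))/3 = (1.6170)/3 = 0.53900.

0.53900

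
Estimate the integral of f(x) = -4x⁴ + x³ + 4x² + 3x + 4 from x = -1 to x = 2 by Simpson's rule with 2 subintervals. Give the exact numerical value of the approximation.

-2.25

h = (2 − (-1))/2 = 1.5.
Nodes x₀,…,x₂ = -1, 0.5, 2.
f(x) = -4x⁴ + x³ + 4x² + 3x + 4: f₀=0, f₁=6.375, f₂=-30.
(h/3)·[f₀ + 4f₁ + f₂] = 0.5·(-4.5) = -2.25.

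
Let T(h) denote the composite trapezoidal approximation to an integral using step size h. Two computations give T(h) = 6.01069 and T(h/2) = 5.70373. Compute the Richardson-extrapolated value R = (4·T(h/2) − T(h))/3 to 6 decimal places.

R = (4·T(h/2) − T(h)) / 3 = (4·5.70373 − 6.01069)/3 = (16.80423)/3 = 5.601410.

5.601410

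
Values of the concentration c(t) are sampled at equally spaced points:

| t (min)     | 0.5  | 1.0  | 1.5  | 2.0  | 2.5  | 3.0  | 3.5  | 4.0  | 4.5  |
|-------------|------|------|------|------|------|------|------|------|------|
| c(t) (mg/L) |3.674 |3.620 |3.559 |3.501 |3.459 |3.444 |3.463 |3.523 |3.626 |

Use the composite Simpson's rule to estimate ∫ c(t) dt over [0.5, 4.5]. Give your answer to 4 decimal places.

14.1023

h = 0.5, n = 8.
(h/3)·[y₀ + 4y₁ + 2y₂ + 4y₃ + 2y₄ + 4y₅ + 2y₆ + 4y₇ + y₈] = 0.166667·(84.614) = 14.1023.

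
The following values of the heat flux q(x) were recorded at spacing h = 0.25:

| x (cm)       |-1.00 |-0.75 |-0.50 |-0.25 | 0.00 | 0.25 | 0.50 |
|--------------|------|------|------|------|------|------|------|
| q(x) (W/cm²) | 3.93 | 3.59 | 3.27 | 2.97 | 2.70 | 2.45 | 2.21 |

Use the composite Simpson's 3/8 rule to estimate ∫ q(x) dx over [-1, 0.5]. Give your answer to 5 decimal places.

h = 0.25, n = 6.
(3h/8)·[y₀ + 3y₁ + 3y₂ + 2y₃ + 3y₄ + 3y₅ + y₆] = 0.09375·(48.11) = 4.51031.

4.51031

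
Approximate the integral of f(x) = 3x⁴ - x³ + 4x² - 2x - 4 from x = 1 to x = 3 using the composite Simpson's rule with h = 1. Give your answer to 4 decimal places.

144.6667

h = (3 − 1)/2 = 1.
Nodes x₀,…,x₂ = 1, 2, 3.
f(x) = 3x⁴ - x³ + 4x² - 2x - 4: f₀=0, f₁=48, f₂=242.
(h/3)·[f₀ + 4f₁ + f₂] = 0.333333·(434) = 144.6667.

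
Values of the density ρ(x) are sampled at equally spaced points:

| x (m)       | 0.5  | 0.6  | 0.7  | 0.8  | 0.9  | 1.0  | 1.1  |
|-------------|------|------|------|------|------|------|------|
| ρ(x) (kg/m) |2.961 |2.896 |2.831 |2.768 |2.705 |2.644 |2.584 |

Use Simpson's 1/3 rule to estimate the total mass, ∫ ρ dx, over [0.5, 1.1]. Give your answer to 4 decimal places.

1.6616

h = 0.1, n = 6.
(h/3)·[y₀ + 4y₁ + 2y₂ + 4y₃ + 2y₄ + 4y₅ + y₆] = 0.033333·(49.849) = 1.6616.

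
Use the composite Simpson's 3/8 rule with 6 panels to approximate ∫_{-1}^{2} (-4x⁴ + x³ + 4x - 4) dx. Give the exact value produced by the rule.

h = (2 − (-1))/6 = 0.5.
Nodes x₀,…,x₆ = -1, -0.5, 0, 0.5, 1, 1.5, 2.
f(x) = -4x⁴ + x³ + 4x - 4: f₀=-13, f₁=-6.375, f₂=-4, f₃=-2.125, f₄=-3, f₅=-14.875, f₆=-52.
(3h/8)·[f₀ + 3f₁ + 3f₂ + 2f₃ + 3f₄ + 3f₅ + f₆] = 0.1875·(-154) = -28.875.

-28.875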